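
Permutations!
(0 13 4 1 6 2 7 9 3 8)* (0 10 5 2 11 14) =(0 13 4 1 6 11 14)(2 7 9 3 8 10 5) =[13, 6, 7, 8, 1, 2, 11, 9, 10, 3, 5, 14, 12, 4, 0]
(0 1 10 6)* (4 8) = (0 1 10 6)(4 8) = [1, 10, 2, 3, 8, 5, 0, 7, 4, 9, 6]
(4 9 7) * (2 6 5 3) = (2 6 5 3)(4 9 7) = [0, 1, 6, 2, 9, 3, 5, 4, 8, 7]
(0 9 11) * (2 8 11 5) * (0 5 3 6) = (0 9 3 6)(2 8 11 5) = [9, 1, 8, 6, 4, 2, 0, 7, 11, 3, 10, 5]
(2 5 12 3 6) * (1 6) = (1 6 2 5 12 3) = [0, 6, 5, 1, 4, 12, 2, 7, 8, 9, 10, 11, 3]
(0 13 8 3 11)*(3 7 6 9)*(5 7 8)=[13, 1, 2, 11, 4, 7, 9, 6, 8, 3, 10, 0, 12, 5]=(0 13 5 7 6 9 3 11)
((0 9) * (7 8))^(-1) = (0 9)(7 8)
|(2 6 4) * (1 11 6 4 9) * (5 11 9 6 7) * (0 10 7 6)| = 6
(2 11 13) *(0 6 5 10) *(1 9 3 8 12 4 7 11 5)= (0 6 1 9 3 8 12 4 7 11 13 2 5 10)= [6, 9, 5, 8, 7, 10, 1, 11, 12, 3, 0, 13, 4, 2]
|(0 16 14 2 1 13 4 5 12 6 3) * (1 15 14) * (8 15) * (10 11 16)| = |(0 10 11 16 1 13 4 5 12 6 3)(2 8 15 14)| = 44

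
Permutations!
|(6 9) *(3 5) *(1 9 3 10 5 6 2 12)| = 4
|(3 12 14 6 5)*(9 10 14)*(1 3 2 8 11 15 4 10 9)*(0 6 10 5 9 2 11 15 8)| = |(0 6 9 2)(1 3 12)(4 5 11 8 15)(10 14)| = 60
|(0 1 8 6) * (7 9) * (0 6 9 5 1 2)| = 10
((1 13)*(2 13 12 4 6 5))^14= (13)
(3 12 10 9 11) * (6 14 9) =[0, 1, 2, 12, 4, 5, 14, 7, 8, 11, 6, 3, 10, 13, 9] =(3 12 10 6 14 9 11)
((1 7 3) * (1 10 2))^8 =(1 10 7 2 3)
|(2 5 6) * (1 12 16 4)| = 12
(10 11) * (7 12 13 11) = (7 12 13 11 10) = [0, 1, 2, 3, 4, 5, 6, 12, 8, 9, 7, 10, 13, 11]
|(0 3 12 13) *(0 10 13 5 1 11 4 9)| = 8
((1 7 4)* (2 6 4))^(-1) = (1 4 6 2 7)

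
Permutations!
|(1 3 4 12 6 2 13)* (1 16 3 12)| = |(1 12 6 2 13 16 3 4)| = 8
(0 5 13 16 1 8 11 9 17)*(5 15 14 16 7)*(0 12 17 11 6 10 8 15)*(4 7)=(1 15 14 16)(4 7 5 13)(6 10 8)(9 11)(12 17)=[0, 15, 2, 3, 7, 13, 10, 5, 6, 11, 8, 9, 17, 4, 16, 14, 1, 12]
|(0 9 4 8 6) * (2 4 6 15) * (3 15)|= 15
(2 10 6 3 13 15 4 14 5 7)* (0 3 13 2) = (0 3 2 10 6 13 15 4 14 5 7) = [3, 1, 10, 2, 14, 7, 13, 0, 8, 9, 6, 11, 12, 15, 5, 4]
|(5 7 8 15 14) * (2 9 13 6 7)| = 9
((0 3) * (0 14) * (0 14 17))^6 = (17)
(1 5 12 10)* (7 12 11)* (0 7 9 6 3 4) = [7, 5, 2, 4, 0, 11, 3, 12, 8, 6, 1, 9, 10] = (0 7 12 10 1 5 11 9 6 3 4)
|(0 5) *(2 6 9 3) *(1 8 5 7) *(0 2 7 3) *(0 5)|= 20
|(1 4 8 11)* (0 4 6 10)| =|(0 4 8 11 1 6 10)| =7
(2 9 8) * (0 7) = (0 7)(2 9 8) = [7, 1, 9, 3, 4, 5, 6, 0, 2, 8]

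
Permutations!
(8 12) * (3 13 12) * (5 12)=[0, 1, 2, 13, 4, 12, 6, 7, 3, 9, 10, 11, 8, 5]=(3 13 5 12 8)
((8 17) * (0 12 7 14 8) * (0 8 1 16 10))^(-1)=(0 10 16 1 14 7 12)(8 17)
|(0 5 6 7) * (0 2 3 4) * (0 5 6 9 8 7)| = 14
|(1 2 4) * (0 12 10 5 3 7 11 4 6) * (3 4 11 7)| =8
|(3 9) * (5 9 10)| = 4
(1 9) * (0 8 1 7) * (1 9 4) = (0 8 9 7)(1 4) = [8, 4, 2, 3, 1, 5, 6, 0, 9, 7]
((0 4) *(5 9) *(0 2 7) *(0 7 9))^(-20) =((0 4 2 9 5))^(-20) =(9)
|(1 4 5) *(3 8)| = 6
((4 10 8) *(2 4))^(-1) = ((2 4 10 8))^(-1) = (2 8 10 4)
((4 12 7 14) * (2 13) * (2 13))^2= (4 7)(12 14)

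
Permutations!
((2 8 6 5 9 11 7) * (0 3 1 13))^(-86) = (0 1)(2 11 5 8 7 9 6)(3 13)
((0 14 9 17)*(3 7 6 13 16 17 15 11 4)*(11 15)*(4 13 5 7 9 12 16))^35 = (17)(5 6 7)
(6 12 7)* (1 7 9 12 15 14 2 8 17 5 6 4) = (1 7 4)(2 8 17 5 6 15 14)(9 12) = [0, 7, 8, 3, 1, 6, 15, 4, 17, 12, 10, 11, 9, 13, 2, 14, 16, 5]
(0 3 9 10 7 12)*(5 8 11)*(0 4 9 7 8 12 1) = (0 3 7 1)(4 9 10 8 11 5 12) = [3, 0, 2, 7, 9, 12, 6, 1, 11, 10, 8, 5, 4]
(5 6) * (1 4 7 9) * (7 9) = (1 4 9)(5 6) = [0, 4, 2, 3, 9, 6, 5, 7, 8, 1]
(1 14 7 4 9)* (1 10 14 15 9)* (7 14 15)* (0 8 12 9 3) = (0 8 12 9 10 15 3)(1 7 4) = [8, 7, 2, 0, 1, 5, 6, 4, 12, 10, 15, 11, 9, 13, 14, 3]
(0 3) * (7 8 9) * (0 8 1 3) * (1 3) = [0, 1, 2, 8, 4, 5, 6, 3, 9, 7] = (3 8 9 7)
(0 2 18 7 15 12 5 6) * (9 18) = (0 2 9 18 7 15 12 5 6) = [2, 1, 9, 3, 4, 6, 0, 15, 8, 18, 10, 11, 5, 13, 14, 12, 16, 17, 7]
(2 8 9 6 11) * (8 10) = (2 10 8 9 6 11) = [0, 1, 10, 3, 4, 5, 11, 7, 9, 6, 8, 2]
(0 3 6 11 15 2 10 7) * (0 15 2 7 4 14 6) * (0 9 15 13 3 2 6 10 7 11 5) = (0 2 7 13 3 9 15 11 6 5)(4 14 10) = [2, 1, 7, 9, 14, 0, 5, 13, 8, 15, 4, 6, 12, 3, 10, 11]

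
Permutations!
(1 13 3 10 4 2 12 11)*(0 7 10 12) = (0 7 10 4 2)(1 13 3 12 11) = [7, 13, 0, 12, 2, 5, 6, 10, 8, 9, 4, 1, 11, 3]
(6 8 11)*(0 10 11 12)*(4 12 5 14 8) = [10, 1, 2, 3, 12, 14, 4, 7, 5, 9, 11, 6, 0, 13, 8] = (0 10 11 6 4 12)(5 14 8)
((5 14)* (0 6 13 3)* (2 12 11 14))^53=(0 6 13 3)(2 14 12 5 11)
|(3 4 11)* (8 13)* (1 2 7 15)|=12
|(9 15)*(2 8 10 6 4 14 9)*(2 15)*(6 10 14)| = 4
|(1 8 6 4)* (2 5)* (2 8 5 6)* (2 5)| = 4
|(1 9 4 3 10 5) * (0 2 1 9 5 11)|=|(0 2 1 5 9 4 3 10 11)|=9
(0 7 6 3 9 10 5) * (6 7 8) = [8, 1, 2, 9, 4, 0, 3, 7, 6, 10, 5] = (0 8 6 3 9 10 5)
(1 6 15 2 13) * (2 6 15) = (1 15 6 2 13) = [0, 15, 13, 3, 4, 5, 2, 7, 8, 9, 10, 11, 12, 1, 14, 6]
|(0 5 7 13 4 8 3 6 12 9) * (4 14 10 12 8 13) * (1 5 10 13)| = |(0 10 12 9)(1 5 7 4)(3 6 8)(13 14)| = 12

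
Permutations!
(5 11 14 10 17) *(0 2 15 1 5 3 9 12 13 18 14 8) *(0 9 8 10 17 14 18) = (18)(0 2 15 1 5 11 10 14 17 3 8 9 12 13) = [2, 5, 15, 8, 4, 11, 6, 7, 9, 12, 14, 10, 13, 0, 17, 1, 16, 3, 18]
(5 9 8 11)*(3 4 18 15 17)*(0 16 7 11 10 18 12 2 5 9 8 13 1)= (0 16 7 11 9 13 1)(2 5 8 10 18 15 17 3 4 12)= [16, 0, 5, 4, 12, 8, 6, 11, 10, 13, 18, 9, 2, 1, 14, 17, 7, 3, 15]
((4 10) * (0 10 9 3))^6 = ((0 10 4 9 3))^6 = (0 10 4 9 3)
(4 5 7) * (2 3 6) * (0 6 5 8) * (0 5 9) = (0 6 2 3 9)(4 8 5 7) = [6, 1, 3, 9, 8, 7, 2, 4, 5, 0]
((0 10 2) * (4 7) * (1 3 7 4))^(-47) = ((0 10 2)(1 3 7))^(-47) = (0 10 2)(1 3 7)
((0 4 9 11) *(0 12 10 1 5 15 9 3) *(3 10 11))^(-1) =(0 3 9 15 5 1 10 4)(11 12)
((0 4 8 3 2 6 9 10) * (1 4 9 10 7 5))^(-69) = (0 2 4 7 10 3 1 9 6 8 5)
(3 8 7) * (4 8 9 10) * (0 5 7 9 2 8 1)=(0 5 7 3 2 8 9 10 4 1)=[5, 0, 8, 2, 1, 7, 6, 3, 9, 10, 4]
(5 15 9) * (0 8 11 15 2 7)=(0 8 11 15 9 5 2 7)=[8, 1, 7, 3, 4, 2, 6, 0, 11, 5, 10, 15, 12, 13, 14, 9]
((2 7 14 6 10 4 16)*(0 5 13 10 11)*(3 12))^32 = ((0 5 13 10 4 16 2 7 14 6 11)(3 12))^32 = (0 11 6 14 7 2 16 4 10 13 5)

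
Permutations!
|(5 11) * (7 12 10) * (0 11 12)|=|(0 11 5 12 10 7)|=6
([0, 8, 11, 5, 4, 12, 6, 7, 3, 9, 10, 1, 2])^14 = (12)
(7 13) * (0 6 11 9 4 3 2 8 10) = (0 6 11 9 4 3 2 8 10)(7 13) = [6, 1, 8, 2, 3, 5, 11, 13, 10, 4, 0, 9, 12, 7]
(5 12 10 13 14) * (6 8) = [0, 1, 2, 3, 4, 12, 8, 7, 6, 9, 13, 11, 10, 14, 5] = (5 12 10 13 14)(6 8)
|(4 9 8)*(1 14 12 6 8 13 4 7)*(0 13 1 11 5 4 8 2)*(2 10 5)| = 24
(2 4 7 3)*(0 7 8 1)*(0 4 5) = (0 7 3 2 5)(1 4 8) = [7, 4, 5, 2, 8, 0, 6, 3, 1]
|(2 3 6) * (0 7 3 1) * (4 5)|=6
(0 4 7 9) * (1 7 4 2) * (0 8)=[2, 7, 1, 3, 4, 5, 6, 9, 0, 8]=(0 2 1 7 9 8)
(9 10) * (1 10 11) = (1 10 9 11) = [0, 10, 2, 3, 4, 5, 6, 7, 8, 11, 9, 1]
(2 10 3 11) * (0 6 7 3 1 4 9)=(0 6 7 3 11 2 10 1 4 9)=[6, 4, 10, 11, 9, 5, 7, 3, 8, 0, 1, 2]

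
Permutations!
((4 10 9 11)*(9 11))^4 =(4 10 11)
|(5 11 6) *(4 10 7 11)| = |(4 10 7 11 6 5)| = 6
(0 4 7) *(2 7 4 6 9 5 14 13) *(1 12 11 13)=[6, 12, 7, 3, 4, 14, 9, 0, 8, 5, 10, 13, 11, 2, 1]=(0 6 9 5 14 1 12 11 13 2 7)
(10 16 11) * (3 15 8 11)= [0, 1, 2, 15, 4, 5, 6, 7, 11, 9, 16, 10, 12, 13, 14, 8, 3]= (3 15 8 11 10 16)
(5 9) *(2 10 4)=[0, 1, 10, 3, 2, 9, 6, 7, 8, 5, 4]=(2 10 4)(5 9)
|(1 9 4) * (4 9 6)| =|(9)(1 6 4)| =3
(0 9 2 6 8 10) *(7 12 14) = (0 9 2 6 8 10)(7 12 14) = [9, 1, 6, 3, 4, 5, 8, 12, 10, 2, 0, 11, 14, 13, 7]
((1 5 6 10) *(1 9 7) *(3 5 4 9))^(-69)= (1 7 9 4)(3 10 6 5)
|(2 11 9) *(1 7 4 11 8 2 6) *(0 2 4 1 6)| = 6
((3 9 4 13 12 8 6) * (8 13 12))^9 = (3 4 13 6 9 12 8)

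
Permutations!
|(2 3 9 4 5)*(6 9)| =|(2 3 6 9 4 5)| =6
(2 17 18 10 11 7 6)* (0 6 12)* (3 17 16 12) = (0 6 2 16 12)(3 17 18 10 11 7) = [6, 1, 16, 17, 4, 5, 2, 3, 8, 9, 11, 7, 0, 13, 14, 15, 12, 18, 10]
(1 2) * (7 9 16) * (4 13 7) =(1 2)(4 13 7 9 16) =[0, 2, 1, 3, 13, 5, 6, 9, 8, 16, 10, 11, 12, 7, 14, 15, 4]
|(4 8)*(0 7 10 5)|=|(0 7 10 5)(4 8)|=4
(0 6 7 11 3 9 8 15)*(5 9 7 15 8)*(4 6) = (0 4 6 15)(3 7 11)(5 9) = [4, 1, 2, 7, 6, 9, 15, 11, 8, 5, 10, 3, 12, 13, 14, 0]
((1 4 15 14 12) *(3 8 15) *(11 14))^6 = (1 14 15 3)(4 12 11 8)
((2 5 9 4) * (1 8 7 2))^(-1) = (1 4 9 5 2 7 8)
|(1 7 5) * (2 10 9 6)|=|(1 7 5)(2 10 9 6)|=12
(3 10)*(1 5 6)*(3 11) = (1 5 6)(3 10 11) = [0, 5, 2, 10, 4, 6, 1, 7, 8, 9, 11, 3]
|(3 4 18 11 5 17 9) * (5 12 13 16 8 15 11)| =|(3 4 18 5 17 9)(8 15 11 12 13 16)| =6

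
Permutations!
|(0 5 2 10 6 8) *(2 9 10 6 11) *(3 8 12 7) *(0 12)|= 28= |(0 5 9 10 11 2 6)(3 8 12 7)|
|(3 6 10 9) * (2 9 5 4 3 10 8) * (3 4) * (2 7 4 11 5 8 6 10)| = 14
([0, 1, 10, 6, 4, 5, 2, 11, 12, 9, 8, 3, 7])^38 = (2 3 7 8)(6 11 12 10)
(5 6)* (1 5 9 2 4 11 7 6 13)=(1 5 13)(2 4 11 7 6 9)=[0, 5, 4, 3, 11, 13, 9, 6, 8, 2, 10, 7, 12, 1]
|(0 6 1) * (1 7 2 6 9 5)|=|(0 9 5 1)(2 6 7)|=12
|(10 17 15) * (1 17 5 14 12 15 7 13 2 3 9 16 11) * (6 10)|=18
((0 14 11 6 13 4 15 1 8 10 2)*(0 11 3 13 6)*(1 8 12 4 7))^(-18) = (0 15 13 2 12 14 8 7 11 4 3 10 1)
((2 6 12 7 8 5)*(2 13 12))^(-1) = (2 6)(5 8 7 12 13)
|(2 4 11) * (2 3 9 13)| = |(2 4 11 3 9 13)| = 6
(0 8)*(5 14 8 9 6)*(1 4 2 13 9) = [1, 4, 13, 3, 2, 14, 5, 7, 0, 6, 10, 11, 12, 9, 8] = (0 1 4 2 13 9 6 5 14 8)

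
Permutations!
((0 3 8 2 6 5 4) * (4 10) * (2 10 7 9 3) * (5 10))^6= ((0 2 6 10 4)(3 8 5 7 9))^6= (0 2 6 10 4)(3 8 5 7 9)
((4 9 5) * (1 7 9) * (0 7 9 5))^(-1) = ((0 7 5 4 1 9))^(-1) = (0 9 1 4 5 7)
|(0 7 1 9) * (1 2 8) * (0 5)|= 7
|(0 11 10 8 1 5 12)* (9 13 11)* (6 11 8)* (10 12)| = |(0 9 13 8 1 5 10 6 11 12)| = 10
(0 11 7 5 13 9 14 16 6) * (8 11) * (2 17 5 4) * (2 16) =(0 8 11 7 4 16 6)(2 17 5 13 9 14) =[8, 1, 17, 3, 16, 13, 0, 4, 11, 14, 10, 7, 12, 9, 2, 15, 6, 5]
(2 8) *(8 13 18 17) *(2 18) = (2 13)(8 18 17) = [0, 1, 13, 3, 4, 5, 6, 7, 18, 9, 10, 11, 12, 2, 14, 15, 16, 8, 17]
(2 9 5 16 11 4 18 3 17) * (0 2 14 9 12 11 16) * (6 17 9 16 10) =(0 2 12 11 4 18 3 9 5)(6 17 14 16 10) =[2, 1, 12, 9, 18, 0, 17, 7, 8, 5, 6, 4, 11, 13, 16, 15, 10, 14, 3]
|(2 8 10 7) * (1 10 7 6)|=|(1 10 6)(2 8 7)|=3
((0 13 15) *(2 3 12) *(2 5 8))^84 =((0 13 15)(2 3 12 5 8))^84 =(15)(2 8 5 12 3)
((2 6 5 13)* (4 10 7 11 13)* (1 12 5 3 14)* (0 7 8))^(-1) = (0 8 10 4 5 12 1 14 3 6 2 13 11 7)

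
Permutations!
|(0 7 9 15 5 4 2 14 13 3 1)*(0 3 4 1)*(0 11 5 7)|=|(1 3 11 5)(2 14 13 4)(7 9 15)|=12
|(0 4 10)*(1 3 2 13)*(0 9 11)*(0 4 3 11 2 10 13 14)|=12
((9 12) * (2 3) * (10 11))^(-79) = (2 3)(9 12)(10 11)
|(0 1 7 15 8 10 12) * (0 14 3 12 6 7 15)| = 21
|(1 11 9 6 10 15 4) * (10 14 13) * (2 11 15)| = |(1 15 4)(2 11 9 6 14 13 10)| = 21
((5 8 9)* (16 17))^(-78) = (17)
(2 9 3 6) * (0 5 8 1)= (0 5 8 1)(2 9 3 6)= [5, 0, 9, 6, 4, 8, 2, 7, 1, 3]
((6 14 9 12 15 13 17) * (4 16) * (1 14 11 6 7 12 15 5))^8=(1 5 12 7 17 13 15 9 14)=((1 14 9 15 13 17 7 12 5)(4 16)(6 11))^8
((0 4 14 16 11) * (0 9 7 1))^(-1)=((0 4 14 16 11 9 7 1))^(-1)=(0 1 7 9 11 16 14 4)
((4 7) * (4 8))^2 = (4 8 7)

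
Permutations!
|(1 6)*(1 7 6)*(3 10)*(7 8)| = |(3 10)(6 8 7)| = 6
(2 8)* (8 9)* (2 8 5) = (2 9 5) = [0, 1, 9, 3, 4, 2, 6, 7, 8, 5]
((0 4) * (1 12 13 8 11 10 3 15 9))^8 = ((0 4)(1 12 13 8 11 10 3 15 9))^8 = (1 9 15 3 10 11 8 13 12)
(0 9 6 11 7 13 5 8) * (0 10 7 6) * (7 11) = (0 9)(5 8 10 11 6 7 13) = [9, 1, 2, 3, 4, 8, 7, 13, 10, 0, 11, 6, 12, 5]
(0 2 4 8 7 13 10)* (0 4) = (0 2)(4 8 7 13 10) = [2, 1, 0, 3, 8, 5, 6, 13, 7, 9, 4, 11, 12, 10]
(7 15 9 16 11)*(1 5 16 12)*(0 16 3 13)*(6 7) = [16, 5, 2, 13, 4, 3, 7, 15, 8, 12, 10, 6, 1, 0, 14, 9, 11] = (0 16 11 6 7 15 9 12 1 5 3 13)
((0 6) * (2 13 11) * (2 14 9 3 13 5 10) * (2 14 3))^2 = (2 10 9 5 14)(3 11 13)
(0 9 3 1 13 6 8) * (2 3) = [9, 13, 3, 1, 4, 5, 8, 7, 0, 2, 10, 11, 12, 6] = (0 9 2 3 1 13 6 8)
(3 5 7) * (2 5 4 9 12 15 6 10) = (2 5 7 3 4 9 12 15 6 10) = [0, 1, 5, 4, 9, 7, 10, 3, 8, 12, 2, 11, 15, 13, 14, 6]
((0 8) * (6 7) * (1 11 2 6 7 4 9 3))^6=(1 3 9 4 6 2 11)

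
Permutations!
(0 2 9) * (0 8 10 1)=(0 2 9 8 10 1)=[2, 0, 9, 3, 4, 5, 6, 7, 10, 8, 1]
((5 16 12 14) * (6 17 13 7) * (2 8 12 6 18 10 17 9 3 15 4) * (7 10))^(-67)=(2 4 15 3 9 6 16 5 14 12 8)(7 18)(10 13 17)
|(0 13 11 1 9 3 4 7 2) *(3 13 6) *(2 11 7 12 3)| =|(0 6 2)(1 9 13 7 11)(3 4 12)| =15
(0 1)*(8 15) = (0 1)(8 15) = [1, 0, 2, 3, 4, 5, 6, 7, 15, 9, 10, 11, 12, 13, 14, 8]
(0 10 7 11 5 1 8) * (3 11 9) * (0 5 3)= (0 10 7 9)(1 8 5)(3 11)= [10, 8, 2, 11, 4, 1, 6, 9, 5, 0, 7, 3]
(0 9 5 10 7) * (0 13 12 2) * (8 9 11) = (0 11 8 9 5 10 7 13 12 2) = [11, 1, 0, 3, 4, 10, 6, 13, 9, 5, 7, 8, 2, 12]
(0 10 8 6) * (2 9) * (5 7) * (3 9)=(0 10 8 6)(2 3 9)(5 7)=[10, 1, 3, 9, 4, 7, 0, 5, 6, 2, 8]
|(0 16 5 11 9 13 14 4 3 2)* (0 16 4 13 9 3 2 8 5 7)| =20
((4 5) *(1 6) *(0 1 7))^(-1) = ((0 1 6 7)(4 5))^(-1) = (0 7 6 1)(4 5)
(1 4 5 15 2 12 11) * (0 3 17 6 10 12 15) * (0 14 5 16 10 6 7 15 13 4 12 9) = (0 3 17 7 15 2 13 4 16 10 9)(1 12 11)(5 14) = [3, 12, 13, 17, 16, 14, 6, 15, 8, 0, 9, 1, 11, 4, 5, 2, 10, 7]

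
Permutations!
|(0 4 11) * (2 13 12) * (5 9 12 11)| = |(0 4 5 9 12 2 13 11)| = 8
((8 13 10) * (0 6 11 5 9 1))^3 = (13)(0 5)(1 11)(6 9)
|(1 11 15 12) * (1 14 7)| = 6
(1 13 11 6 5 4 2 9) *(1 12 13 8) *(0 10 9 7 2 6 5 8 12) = (0 10 9)(1 12 13 11 5 4 6 8)(2 7) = [10, 12, 7, 3, 6, 4, 8, 2, 1, 0, 9, 5, 13, 11]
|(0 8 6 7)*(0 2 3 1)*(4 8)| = 8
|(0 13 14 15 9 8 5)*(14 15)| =6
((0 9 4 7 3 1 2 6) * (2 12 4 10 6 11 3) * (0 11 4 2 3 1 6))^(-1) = (0 10 9)(1 11 6 3 7 4 2 12)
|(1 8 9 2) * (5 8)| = 5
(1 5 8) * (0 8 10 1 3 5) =[8, 0, 2, 5, 4, 10, 6, 7, 3, 9, 1] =(0 8 3 5 10 1)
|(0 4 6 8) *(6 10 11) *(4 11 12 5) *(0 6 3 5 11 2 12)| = 8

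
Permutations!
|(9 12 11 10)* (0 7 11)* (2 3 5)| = 6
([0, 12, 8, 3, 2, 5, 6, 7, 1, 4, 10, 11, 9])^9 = [0, 4, 12, 3, 1, 5, 6, 7, 9, 8, 10, 11, 2]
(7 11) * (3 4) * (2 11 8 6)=(2 11 7 8 6)(3 4)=[0, 1, 11, 4, 3, 5, 2, 8, 6, 9, 10, 7]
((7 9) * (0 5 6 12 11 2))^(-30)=(12)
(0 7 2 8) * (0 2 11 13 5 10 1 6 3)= (0 7 11 13 5 10 1 6 3)(2 8)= [7, 6, 8, 0, 4, 10, 3, 11, 2, 9, 1, 13, 12, 5]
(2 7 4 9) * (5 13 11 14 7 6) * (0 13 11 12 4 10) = (0 13 12 4 9 2 6 5 11 14 7 10) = [13, 1, 6, 3, 9, 11, 5, 10, 8, 2, 0, 14, 4, 12, 7]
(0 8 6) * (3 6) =[8, 1, 2, 6, 4, 5, 0, 7, 3] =(0 8 3 6)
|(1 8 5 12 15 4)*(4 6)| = |(1 8 5 12 15 6 4)| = 7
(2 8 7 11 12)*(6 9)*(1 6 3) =(1 6 9 3)(2 8 7 11 12) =[0, 6, 8, 1, 4, 5, 9, 11, 7, 3, 10, 12, 2]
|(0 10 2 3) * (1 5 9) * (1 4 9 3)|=6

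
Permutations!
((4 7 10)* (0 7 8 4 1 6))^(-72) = ((0 7 10 1 6)(4 8))^(-72) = (0 1 7 6 10)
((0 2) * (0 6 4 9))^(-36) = (0 9 4 6 2)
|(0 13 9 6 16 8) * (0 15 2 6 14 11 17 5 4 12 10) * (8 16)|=20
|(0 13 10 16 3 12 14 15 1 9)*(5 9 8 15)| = |(0 13 10 16 3 12 14 5 9)(1 8 15)| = 9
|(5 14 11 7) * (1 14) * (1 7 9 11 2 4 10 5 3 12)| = |(1 14 2 4 10 5 7 3 12)(9 11)| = 18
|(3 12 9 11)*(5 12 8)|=6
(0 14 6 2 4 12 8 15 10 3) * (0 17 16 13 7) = (0 14 6 2 4 12 8 15 10 3 17 16 13 7) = [14, 1, 4, 17, 12, 5, 2, 0, 15, 9, 3, 11, 8, 7, 6, 10, 13, 16]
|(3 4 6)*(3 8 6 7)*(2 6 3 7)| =|(2 6 8 3 4)| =5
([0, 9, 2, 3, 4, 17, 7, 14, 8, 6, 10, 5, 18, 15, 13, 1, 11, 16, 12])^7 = (5 11 16 17)(12 18)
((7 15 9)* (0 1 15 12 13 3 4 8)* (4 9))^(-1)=((0 1 15 4 8)(3 9 7 12 13))^(-1)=(0 8 4 15 1)(3 13 12 7 9)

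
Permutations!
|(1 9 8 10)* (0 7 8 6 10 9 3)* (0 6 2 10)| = |(0 7 8 9 2 10 1 3 6)| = 9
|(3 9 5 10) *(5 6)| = |(3 9 6 5 10)| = 5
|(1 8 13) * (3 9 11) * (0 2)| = 6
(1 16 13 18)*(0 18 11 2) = (0 18 1 16 13 11 2) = [18, 16, 0, 3, 4, 5, 6, 7, 8, 9, 10, 2, 12, 11, 14, 15, 13, 17, 1]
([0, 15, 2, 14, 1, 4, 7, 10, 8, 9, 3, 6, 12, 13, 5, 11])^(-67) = [0, 6, 2, 4, 11, 15, 3, 14, 8, 9, 5, 10, 12, 13, 1, 7]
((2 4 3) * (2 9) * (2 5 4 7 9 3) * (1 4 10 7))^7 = (1 4 2)(5 9 7 10)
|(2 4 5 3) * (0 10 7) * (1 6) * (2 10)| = 14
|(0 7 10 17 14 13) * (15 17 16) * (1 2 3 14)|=|(0 7 10 16 15 17 1 2 3 14 13)|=11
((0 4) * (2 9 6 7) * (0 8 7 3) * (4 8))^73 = (0 2 3 7 6 8 9)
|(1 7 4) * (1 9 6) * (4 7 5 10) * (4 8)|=7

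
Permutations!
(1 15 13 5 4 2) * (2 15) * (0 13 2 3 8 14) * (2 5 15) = (0 13 15 5 4 2 1 3 8 14) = [13, 3, 1, 8, 2, 4, 6, 7, 14, 9, 10, 11, 12, 15, 0, 5]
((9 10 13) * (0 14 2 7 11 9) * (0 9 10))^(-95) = (0 14 2 7 11 10 13 9) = ((0 14 2 7 11 10 13 9))^(-95)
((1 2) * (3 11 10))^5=((1 2)(3 11 10))^5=(1 2)(3 10 11)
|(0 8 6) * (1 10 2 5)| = |(0 8 6)(1 10 2 5)| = 12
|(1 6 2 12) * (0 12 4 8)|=|(0 12 1 6 2 4 8)|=7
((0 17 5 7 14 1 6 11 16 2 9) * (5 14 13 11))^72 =((0 17 14 1 6 5 7 13 11 16 2 9))^72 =(17)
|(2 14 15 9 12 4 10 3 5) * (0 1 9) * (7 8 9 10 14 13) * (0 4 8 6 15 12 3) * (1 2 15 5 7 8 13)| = 44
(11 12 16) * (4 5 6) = (4 5 6)(11 12 16) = [0, 1, 2, 3, 5, 6, 4, 7, 8, 9, 10, 12, 16, 13, 14, 15, 11]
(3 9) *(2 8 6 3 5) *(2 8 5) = [0, 1, 5, 9, 4, 8, 3, 7, 6, 2] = (2 5 8 6 3 9)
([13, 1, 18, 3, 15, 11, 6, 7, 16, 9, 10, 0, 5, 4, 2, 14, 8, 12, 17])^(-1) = [11, 1, 14, 3, 13, 12, 6, 7, 16, 9, 10, 5, 17, 0, 15, 4, 8, 18, 2]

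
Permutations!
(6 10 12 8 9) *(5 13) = [0, 1, 2, 3, 4, 13, 10, 7, 9, 6, 12, 11, 8, 5] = (5 13)(6 10 12 8 9)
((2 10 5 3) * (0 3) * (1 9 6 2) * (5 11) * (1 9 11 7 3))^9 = ((0 1 11 5)(2 10 7 3 9 6))^9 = (0 1 11 5)(2 3)(6 7)(9 10)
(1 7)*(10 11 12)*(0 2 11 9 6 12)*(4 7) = (0 2 11)(1 4 7)(6 12 10 9) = [2, 4, 11, 3, 7, 5, 12, 1, 8, 6, 9, 0, 10]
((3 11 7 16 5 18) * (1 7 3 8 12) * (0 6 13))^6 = ((0 6 13)(1 7 16 5 18 8 12)(3 11))^6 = (1 12 8 18 5 16 7)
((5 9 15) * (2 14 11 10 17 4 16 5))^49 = (2 15 9 5 16 4 17 10 11 14)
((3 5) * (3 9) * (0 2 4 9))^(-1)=((0 2 4 9 3 5))^(-1)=(0 5 3 9 4 2)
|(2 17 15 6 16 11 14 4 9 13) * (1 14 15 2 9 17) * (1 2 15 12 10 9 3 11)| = 42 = |(1 14 4 17 15 6 16)(3 11 12 10 9 13)|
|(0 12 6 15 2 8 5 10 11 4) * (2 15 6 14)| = |(15)(0 12 14 2 8 5 10 11 4)| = 9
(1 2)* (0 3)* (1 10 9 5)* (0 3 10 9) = (0 10)(1 2 9 5) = [10, 2, 9, 3, 4, 1, 6, 7, 8, 5, 0]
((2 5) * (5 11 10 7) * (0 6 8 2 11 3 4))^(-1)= (0 4 3 2 8 6)(5 7 10 11)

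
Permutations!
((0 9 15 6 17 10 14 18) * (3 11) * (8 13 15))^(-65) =((0 9 8 13 15 6 17 10 14 18)(3 11))^(-65) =(0 6)(3 11)(8 10)(9 17)(13 14)(15 18)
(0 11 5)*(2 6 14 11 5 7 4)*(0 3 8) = [5, 1, 6, 8, 2, 3, 14, 4, 0, 9, 10, 7, 12, 13, 11] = (0 5 3 8)(2 6 14 11 7 4)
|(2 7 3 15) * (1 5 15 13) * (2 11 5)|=|(1 2 7 3 13)(5 15 11)|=15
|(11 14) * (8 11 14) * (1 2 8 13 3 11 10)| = |(14)(1 2 8 10)(3 11 13)| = 12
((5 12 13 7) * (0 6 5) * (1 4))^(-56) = (0 13 5)(6 7 12)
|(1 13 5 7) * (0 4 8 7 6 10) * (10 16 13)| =12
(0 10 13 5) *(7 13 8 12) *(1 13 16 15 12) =[10, 13, 2, 3, 4, 0, 6, 16, 1, 9, 8, 11, 7, 5, 14, 12, 15] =(0 10 8 1 13 5)(7 16 15 12)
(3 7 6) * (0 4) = (0 4)(3 7 6) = [4, 1, 2, 7, 0, 5, 3, 6]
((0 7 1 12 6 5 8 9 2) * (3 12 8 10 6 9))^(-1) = ((0 7 1 8 3 12 9 2)(5 10 6))^(-1) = (0 2 9 12 3 8 1 7)(5 6 10)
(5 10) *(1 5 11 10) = (1 5)(10 11) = [0, 5, 2, 3, 4, 1, 6, 7, 8, 9, 11, 10]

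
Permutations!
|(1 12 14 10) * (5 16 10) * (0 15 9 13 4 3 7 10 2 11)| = |(0 15 9 13 4 3 7 10 1 12 14 5 16 2 11)| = 15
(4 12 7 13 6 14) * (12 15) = (4 15 12 7 13 6 14) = [0, 1, 2, 3, 15, 5, 14, 13, 8, 9, 10, 11, 7, 6, 4, 12]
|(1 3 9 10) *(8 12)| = |(1 3 9 10)(8 12)| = 4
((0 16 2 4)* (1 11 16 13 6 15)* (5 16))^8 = (0 2 5 1 6)(4 16 11 15 13) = ((0 13 6 15 1 11 5 16 2 4))^8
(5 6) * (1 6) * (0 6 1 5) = (0 6) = [6, 1, 2, 3, 4, 5, 0]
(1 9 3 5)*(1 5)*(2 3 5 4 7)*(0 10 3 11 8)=[10, 9, 11, 1, 7, 4, 6, 2, 0, 5, 3, 8]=(0 10 3 1 9 5 4 7 2 11 8)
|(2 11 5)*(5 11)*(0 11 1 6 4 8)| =|(0 11 1 6 4 8)(2 5)| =6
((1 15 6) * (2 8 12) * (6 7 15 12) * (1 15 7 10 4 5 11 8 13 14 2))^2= (2 14 13)(4 11 6 10 5 8 15)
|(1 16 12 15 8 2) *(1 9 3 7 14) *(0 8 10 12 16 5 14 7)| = |(16)(0 8 2 9 3)(1 5 14)(10 12 15)| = 15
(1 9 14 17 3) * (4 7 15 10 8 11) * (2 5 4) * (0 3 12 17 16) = (0 3 1 9 14 16)(2 5 4 7 15 10 8 11)(12 17) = [3, 9, 5, 1, 7, 4, 6, 15, 11, 14, 8, 2, 17, 13, 16, 10, 0, 12]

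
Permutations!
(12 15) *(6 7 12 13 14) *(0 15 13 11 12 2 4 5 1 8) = (0 15 11 12 13 14 6 7 2 4 5 1 8) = [15, 8, 4, 3, 5, 1, 7, 2, 0, 9, 10, 12, 13, 14, 6, 11]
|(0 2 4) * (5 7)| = 6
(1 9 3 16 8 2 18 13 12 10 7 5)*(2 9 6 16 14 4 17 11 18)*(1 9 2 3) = [0, 6, 3, 14, 17, 9, 16, 5, 2, 1, 7, 18, 10, 12, 4, 15, 8, 11, 13] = (1 6 16 8 2 3 14 4 17 11 18 13 12 10 7 5 9)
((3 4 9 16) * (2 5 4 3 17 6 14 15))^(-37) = (2 15 14 6 17 16 9 4 5) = ((2 5 4 9 16 17 6 14 15))^(-37)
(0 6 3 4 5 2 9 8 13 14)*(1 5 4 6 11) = (0 11 1 5 2 9 8 13 14)(3 6) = [11, 5, 9, 6, 4, 2, 3, 7, 13, 8, 10, 1, 12, 14, 0]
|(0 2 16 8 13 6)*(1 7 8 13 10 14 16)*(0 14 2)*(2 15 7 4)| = 12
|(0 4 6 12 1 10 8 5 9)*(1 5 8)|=6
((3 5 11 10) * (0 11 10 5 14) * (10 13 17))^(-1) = (0 14 3 10 17 13 5 11)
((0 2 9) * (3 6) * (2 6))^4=((0 6 3 2 9))^4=(0 9 2 3 6)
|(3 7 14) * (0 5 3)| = |(0 5 3 7 14)| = 5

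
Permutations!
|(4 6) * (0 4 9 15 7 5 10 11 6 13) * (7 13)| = 10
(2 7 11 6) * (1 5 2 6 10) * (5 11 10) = (1 11 5 2 7 10) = [0, 11, 7, 3, 4, 2, 6, 10, 8, 9, 1, 5]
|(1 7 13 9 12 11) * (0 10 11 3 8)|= 10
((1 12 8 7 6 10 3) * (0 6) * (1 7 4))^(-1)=((0 6 10 3 7)(1 12 8 4))^(-1)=(0 7 3 10 6)(1 4 8 12)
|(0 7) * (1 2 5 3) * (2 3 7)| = 4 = |(0 2 5 7)(1 3)|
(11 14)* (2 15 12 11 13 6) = (2 15 12 11 14 13 6) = [0, 1, 15, 3, 4, 5, 2, 7, 8, 9, 10, 14, 11, 6, 13, 12]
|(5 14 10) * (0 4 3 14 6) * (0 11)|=|(0 4 3 14 10 5 6 11)|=8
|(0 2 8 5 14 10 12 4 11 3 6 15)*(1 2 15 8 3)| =22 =|(0 15)(1 2 3 6 8 5 14 10 12 4 11)|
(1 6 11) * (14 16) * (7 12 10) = (1 6 11)(7 12 10)(14 16) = [0, 6, 2, 3, 4, 5, 11, 12, 8, 9, 7, 1, 10, 13, 16, 15, 14]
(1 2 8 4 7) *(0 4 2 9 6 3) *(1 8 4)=[1, 9, 4, 0, 7, 5, 3, 8, 2, 6]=(0 1 9 6 3)(2 4 7 8)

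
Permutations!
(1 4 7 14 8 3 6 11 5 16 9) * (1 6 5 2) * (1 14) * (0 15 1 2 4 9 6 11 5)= (0 15 1 9 11 4 7 2 14 8 3)(5 16 6)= [15, 9, 14, 0, 7, 16, 5, 2, 3, 11, 10, 4, 12, 13, 8, 1, 6]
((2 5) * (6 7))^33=(2 5)(6 7)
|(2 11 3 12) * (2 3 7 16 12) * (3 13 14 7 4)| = |(2 11 4 3)(7 16 12 13 14)| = 20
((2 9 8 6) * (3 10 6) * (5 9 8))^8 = (2 10 8 6 3)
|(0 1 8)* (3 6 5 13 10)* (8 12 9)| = 5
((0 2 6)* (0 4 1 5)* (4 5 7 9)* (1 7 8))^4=(4 7 9)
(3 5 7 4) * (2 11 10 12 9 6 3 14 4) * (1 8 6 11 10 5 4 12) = (1 8 6 3 4 14 12 9 11 5 7 2 10) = [0, 8, 10, 4, 14, 7, 3, 2, 6, 11, 1, 5, 9, 13, 12]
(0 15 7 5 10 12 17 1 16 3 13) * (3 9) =(0 15 7 5 10 12 17 1 16 9 3 13) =[15, 16, 2, 13, 4, 10, 6, 5, 8, 3, 12, 11, 17, 0, 14, 7, 9, 1]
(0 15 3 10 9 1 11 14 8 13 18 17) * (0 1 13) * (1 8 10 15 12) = (0 12 1 11 14 10 9 13 18 17 8)(3 15) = [12, 11, 2, 15, 4, 5, 6, 7, 0, 13, 9, 14, 1, 18, 10, 3, 16, 8, 17]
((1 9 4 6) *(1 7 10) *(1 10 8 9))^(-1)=(10)(4 9 8 7 6)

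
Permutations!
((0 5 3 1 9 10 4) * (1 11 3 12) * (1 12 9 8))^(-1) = (12)(0 4 10 9 5)(1 8)(3 11)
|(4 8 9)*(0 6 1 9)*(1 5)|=7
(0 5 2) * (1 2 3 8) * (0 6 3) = [5, 2, 6, 8, 4, 0, 3, 7, 1] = (0 5)(1 2 6 3 8)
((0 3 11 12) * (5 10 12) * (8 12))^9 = (0 11 10 12 3 5 8)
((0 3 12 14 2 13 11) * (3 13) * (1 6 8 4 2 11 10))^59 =((0 13 10 1 6 8 4 2 3 12 14 11))^59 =(0 11 14 12 3 2 4 8 6 1 10 13)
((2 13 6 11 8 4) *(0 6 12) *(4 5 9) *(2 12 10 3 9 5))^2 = (0 11 2 10 9 12 6 8 13 3 4) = ((0 6 11 8 2 13 10 3 9 4 12))^2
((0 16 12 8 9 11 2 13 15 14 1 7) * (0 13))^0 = ((0 16 12 8 9 11 2)(1 7 13 15 14))^0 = (16)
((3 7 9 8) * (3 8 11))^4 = (11)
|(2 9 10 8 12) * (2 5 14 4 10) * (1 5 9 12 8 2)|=8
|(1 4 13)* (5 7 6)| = 3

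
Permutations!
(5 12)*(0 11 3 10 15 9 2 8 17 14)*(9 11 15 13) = (0 15 11 3 10 13 9 2 8 17 14)(5 12) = [15, 1, 8, 10, 4, 12, 6, 7, 17, 2, 13, 3, 5, 9, 0, 11, 16, 14]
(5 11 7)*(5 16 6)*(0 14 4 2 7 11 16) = (0 14 4 2 7)(5 16 6) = [14, 1, 7, 3, 2, 16, 5, 0, 8, 9, 10, 11, 12, 13, 4, 15, 6]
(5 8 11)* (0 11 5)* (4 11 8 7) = [8, 1, 2, 3, 11, 7, 6, 4, 5, 9, 10, 0] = (0 8 5 7 4 11)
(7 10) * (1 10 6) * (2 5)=(1 10 7 6)(2 5)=[0, 10, 5, 3, 4, 2, 1, 6, 8, 9, 7]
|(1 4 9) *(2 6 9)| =5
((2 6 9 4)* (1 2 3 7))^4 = ((1 2 6 9 4 3 7))^4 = (1 4 2 3 6 7 9)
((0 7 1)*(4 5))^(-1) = (0 1 7)(4 5)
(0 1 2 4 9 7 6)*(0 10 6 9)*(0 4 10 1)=(1 2 10 6)(7 9)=[0, 2, 10, 3, 4, 5, 1, 9, 8, 7, 6]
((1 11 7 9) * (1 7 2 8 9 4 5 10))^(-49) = (1 7 11 4 2 5 8 10 9)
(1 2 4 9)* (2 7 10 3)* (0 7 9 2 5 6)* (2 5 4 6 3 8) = (0 7 10 8 2 6)(1 9)(3 4 5) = [7, 9, 6, 4, 5, 3, 0, 10, 2, 1, 8]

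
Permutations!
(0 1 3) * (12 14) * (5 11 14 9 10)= [1, 3, 2, 0, 4, 11, 6, 7, 8, 10, 5, 14, 9, 13, 12]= (0 1 3)(5 11 14 12 9 10)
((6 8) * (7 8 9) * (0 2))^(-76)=((0 2)(6 9 7 8))^(-76)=(9)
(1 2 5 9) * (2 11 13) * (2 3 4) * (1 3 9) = [0, 11, 5, 4, 2, 1, 6, 7, 8, 3, 10, 13, 12, 9] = (1 11 13 9 3 4 2 5)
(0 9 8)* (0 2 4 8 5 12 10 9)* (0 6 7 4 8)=(0 6 7 4)(2 8)(5 12 10 9)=[6, 1, 8, 3, 0, 12, 7, 4, 2, 5, 9, 11, 10]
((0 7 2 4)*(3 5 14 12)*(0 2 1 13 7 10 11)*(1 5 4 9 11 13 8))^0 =((0 10 13 7 5 14 12 3 4 2 9 11)(1 8))^0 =(14)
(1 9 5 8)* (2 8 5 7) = (1 9 7 2 8) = [0, 9, 8, 3, 4, 5, 6, 2, 1, 7]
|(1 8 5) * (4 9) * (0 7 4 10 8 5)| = 6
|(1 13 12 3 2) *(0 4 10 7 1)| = |(0 4 10 7 1 13 12 3 2)| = 9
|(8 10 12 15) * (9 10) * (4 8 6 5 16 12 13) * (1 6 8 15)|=30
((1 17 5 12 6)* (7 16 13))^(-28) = ((1 17 5 12 6)(7 16 13))^(-28) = (1 5 6 17 12)(7 13 16)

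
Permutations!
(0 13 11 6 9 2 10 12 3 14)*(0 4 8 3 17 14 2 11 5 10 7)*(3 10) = (0 13 5 3 2 7)(4 8 10 12 17 14)(6 9 11) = [13, 1, 7, 2, 8, 3, 9, 0, 10, 11, 12, 6, 17, 5, 4, 15, 16, 14]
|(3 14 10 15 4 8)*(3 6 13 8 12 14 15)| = |(3 15 4 12 14 10)(6 13 8)| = 6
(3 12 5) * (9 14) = (3 12 5)(9 14) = [0, 1, 2, 12, 4, 3, 6, 7, 8, 14, 10, 11, 5, 13, 9]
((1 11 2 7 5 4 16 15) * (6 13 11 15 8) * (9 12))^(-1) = ((1 15)(2 7 5 4 16 8 6 13 11)(9 12))^(-1) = (1 15)(2 11 13 6 8 16 4 5 7)(9 12)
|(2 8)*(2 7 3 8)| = 3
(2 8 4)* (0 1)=(0 1)(2 8 4)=[1, 0, 8, 3, 2, 5, 6, 7, 4]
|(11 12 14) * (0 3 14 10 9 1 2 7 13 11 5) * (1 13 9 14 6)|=13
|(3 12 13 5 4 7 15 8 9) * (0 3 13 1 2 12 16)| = 21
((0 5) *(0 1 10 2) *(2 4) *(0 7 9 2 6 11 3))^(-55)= ((0 5 1 10 4 6 11 3)(2 7 9))^(-55)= (0 5 1 10 4 6 11 3)(2 9 7)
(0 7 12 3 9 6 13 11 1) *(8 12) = [7, 0, 2, 9, 4, 5, 13, 8, 12, 6, 10, 1, 3, 11] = (0 7 8 12 3 9 6 13 11 1)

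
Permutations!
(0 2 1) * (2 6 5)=(0 6 5 2 1)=[6, 0, 1, 3, 4, 2, 5]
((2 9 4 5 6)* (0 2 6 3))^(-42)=((0 2 9 4 5 3))^(-42)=(9)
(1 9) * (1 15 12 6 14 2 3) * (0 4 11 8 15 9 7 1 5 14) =(0 4 11 8 15 12 6)(1 7)(2 3 5 14) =[4, 7, 3, 5, 11, 14, 0, 1, 15, 9, 10, 8, 6, 13, 2, 12]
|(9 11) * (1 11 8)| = 4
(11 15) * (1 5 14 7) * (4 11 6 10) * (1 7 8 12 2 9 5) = (2 9 5 14 8 12)(4 11 15 6 10) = [0, 1, 9, 3, 11, 14, 10, 7, 12, 5, 4, 15, 2, 13, 8, 6]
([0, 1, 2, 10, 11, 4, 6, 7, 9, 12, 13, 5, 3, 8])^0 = (13)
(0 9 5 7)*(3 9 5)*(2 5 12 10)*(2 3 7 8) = [12, 1, 5, 9, 4, 8, 6, 0, 2, 7, 3, 11, 10] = (0 12 10 3 9 7)(2 5 8)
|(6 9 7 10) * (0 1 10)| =6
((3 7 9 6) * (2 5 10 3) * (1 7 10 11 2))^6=(11)(1 9)(6 7)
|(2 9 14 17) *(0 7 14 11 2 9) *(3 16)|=14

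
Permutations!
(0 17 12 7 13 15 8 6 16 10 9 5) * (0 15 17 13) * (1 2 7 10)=[13, 2, 7, 3, 4, 15, 16, 0, 6, 5, 9, 11, 10, 17, 14, 8, 1, 12]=(0 13 17 12 10 9 5 15 8 6 16 1 2 7)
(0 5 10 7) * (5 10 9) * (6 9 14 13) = (0 10 7)(5 14 13 6 9) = [10, 1, 2, 3, 4, 14, 9, 0, 8, 5, 7, 11, 12, 6, 13]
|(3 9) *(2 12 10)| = |(2 12 10)(3 9)| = 6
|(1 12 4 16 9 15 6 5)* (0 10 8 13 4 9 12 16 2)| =|(0 10 8 13 4 2)(1 16 12 9 15 6 5)| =42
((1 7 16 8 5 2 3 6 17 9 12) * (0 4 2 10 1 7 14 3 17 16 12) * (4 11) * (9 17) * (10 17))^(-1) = ((0 11 4 2 9)(1 14 3 6 16 8 5 17 10)(7 12))^(-1) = (0 9 2 4 11)(1 10 17 5 8 16 6 3 14)(7 12)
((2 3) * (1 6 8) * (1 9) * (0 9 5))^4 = (0 8 1)(5 6 9)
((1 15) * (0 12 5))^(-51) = (1 15) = ((0 12 5)(1 15))^(-51)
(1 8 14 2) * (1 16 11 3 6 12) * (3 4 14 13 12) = [0, 8, 16, 6, 14, 5, 3, 7, 13, 9, 10, 4, 1, 12, 2, 15, 11] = (1 8 13 12)(2 16 11 4 14)(3 6)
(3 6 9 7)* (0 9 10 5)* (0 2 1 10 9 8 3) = (0 8 3 6 9 7)(1 10 5 2) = [8, 10, 1, 6, 4, 2, 9, 0, 3, 7, 5]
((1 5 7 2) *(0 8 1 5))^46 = (0 8 1)(2 5 7)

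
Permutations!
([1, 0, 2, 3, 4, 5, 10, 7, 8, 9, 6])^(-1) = [1, 0, 2, 3, 4, 5, 10, 7, 8, 9, 6]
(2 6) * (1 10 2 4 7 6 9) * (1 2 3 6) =(1 10 3 6 4 7)(2 9) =[0, 10, 9, 6, 7, 5, 4, 1, 8, 2, 3]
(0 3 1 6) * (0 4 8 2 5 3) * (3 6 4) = [0, 4, 5, 1, 8, 6, 3, 7, 2] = (1 4 8 2 5 6 3)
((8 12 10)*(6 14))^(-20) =((6 14)(8 12 10))^(-20) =(14)(8 12 10)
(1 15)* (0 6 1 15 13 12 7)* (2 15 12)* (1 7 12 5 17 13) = (0 6 7)(2 15 5 17 13) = [6, 1, 15, 3, 4, 17, 7, 0, 8, 9, 10, 11, 12, 2, 14, 5, 16, 13]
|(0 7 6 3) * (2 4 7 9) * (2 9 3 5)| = 10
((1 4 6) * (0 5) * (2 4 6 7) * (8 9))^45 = ((0 5)(1 6)(2 4 7)(8 9))^45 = (0 5)(1 6)(8 9)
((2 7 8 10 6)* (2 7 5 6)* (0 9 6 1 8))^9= (0 9 6 7)(1 5 2 10 8)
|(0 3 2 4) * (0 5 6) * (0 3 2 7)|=7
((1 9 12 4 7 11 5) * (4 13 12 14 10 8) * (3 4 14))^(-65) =(1 11 4 9 5 7 3)(8 14 10)(12 13)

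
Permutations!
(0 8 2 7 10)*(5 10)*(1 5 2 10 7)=(0 8 10)(1 5 7 2)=[8, 5, 1, 3, 4, 7, 6, 2, 10, 9, 0]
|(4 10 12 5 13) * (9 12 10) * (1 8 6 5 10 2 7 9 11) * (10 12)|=28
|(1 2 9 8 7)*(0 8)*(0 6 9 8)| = 4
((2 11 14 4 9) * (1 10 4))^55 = ((1 10 4 9 2 11 14))^55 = (1 14 11 2 9 4 10)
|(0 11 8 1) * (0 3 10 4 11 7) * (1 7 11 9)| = |(0 11 8 7)(1 3 10 4 9)| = 20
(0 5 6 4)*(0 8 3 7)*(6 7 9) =(0 5 7)(3 9 6 4 8) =[5, 1, 2, 9, 8, 7, 4, 0, 3, 6]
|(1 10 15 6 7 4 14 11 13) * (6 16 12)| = 11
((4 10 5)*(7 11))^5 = ((4 10 5)(7 11))^5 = (4 5 10)(7 11)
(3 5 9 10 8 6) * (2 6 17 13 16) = (2 6 3 5 9 10 8 17 13 16) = [0, 1, 6, 5, 4, 9, 3, 7, 17, 10, 8, 11, 12, 16, 14, 15, 2, 13]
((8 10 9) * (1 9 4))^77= (1 8 4 9 10)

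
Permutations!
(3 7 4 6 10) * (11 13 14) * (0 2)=(0 2)(3 7 4 6 10)(11 13 14)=[2, 1, 0, 7, 6, 5, 10, 4, 8, 9, 3, 13, 12, 14, 11]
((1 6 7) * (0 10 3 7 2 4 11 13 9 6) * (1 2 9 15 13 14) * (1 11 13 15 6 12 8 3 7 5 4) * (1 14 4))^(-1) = (15)(0 1 5 3 8 12 9 6 13 4 11 14 2 7 10) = ((15)(0 10 7 2 14 11 4 13 6 9 12 8 3 5 1))^(-1)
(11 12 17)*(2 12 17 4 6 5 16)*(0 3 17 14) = [3, 1, 12, 17, 6, 16, 5, 7, 8, 9, 10, 14, 4, 13, 0, 15, 2, 11] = (0 3 17 11 14)(2 12 4 6 5 16)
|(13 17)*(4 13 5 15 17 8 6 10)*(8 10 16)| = 3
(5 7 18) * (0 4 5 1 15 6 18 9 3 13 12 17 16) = (0 4 5 7 9 3 13 12 17 16)(1 15 6 18) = [4, 15, 2, 13, 5, 7, 18, 9, 8, 3, 10, 11, 17, 12, 14, 6, 0, 16, 1]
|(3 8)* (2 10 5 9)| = |(2 10 5 9)(3 8)| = 4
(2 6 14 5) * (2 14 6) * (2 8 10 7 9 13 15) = (2 8 10 7 9 13 15)(5 14) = [0, 1, 8, 3, 4, 14, 6, 9, 10, 13, 7, 11, 12, 15, 5, 2]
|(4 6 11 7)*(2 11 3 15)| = 7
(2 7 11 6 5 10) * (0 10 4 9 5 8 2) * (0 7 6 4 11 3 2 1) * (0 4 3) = (0 10 7)(1 4 9 5 11 3 2 6 8) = [10, 4, 6, 2, 9, 11, 8, 0, 1, 5, 7, 3]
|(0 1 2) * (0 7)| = |(0 1 2 7)| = 4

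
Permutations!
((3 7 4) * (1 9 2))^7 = ((1 9 2)(3 7 4))^7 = (1 9 2)(3 7 4)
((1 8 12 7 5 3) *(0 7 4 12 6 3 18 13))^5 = ((0 7 5 18 13)(1 8 6 3)(4 12))^5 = (18)(1 8 6 3)(4 12)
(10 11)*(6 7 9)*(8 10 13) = (6 7 9)(8 10 11 13) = [0, 1, 2, 3, 4, 5, 7, 9, 10, 6, 11, 13, 12, 8]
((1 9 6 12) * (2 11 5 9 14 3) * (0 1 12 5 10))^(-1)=((0 1 14 3 2 11 10)(5 9 6))^(-1)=(0 10 11 2 3 14 1)(5 6 9)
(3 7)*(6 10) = (3 7)(6 10) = [0, 1, 2, 7, 4, 5, 10, 3, 8, 9, 6]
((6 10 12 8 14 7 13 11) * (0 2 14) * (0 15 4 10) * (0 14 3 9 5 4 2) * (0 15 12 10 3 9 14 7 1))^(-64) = ((0 15 2 9 5 4 3 14 1)(6 7 13 11)(8 12))^(-64) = (0 1 14 3 4 5 9 2 15)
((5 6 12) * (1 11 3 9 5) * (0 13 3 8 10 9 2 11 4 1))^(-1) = ((0 13 3 2 11 8 10 9 5 6 12)(1 4))^(-1) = (0 12 6 5 9 10 8 11 2 3 13)(1 4)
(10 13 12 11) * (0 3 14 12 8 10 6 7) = (0 3 14 12 11 6 7)(8 10 13) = [3, 1, 2, 14, 4, 5, 7, 0, 10, 9, 13, 6, 11, 8, 12]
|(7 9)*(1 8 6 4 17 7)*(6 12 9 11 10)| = |(1 8 12 9)(4 17 7 11 10 6)| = 12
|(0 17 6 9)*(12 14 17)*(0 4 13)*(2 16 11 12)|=11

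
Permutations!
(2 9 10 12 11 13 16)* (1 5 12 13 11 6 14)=[0, 5, 9, 3, 4, 12, 14, 7, 8, 10, 13, 11, 6, 16, 1, 15, 2]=(1 5 12 6 14)(2 9 10 13 16)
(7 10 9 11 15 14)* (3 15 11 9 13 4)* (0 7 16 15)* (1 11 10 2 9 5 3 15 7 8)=(0 8 1 11 10 13 4 15 14 16 7 2 9 5 3)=[8, 11, 9, 0, 15, 3, 6, 2, 1, 5, 13, 10, 12, 4, 16, 14, 7]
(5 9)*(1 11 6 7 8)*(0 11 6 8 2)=(0 11 8 1 6 7 2)(5 9)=[11, 6, 0, 3, 4, 9, 7, 2, 1, 5, 10, 8]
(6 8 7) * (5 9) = [0, 1, 2, 3, 4, 9, 8, 6, 7, 5] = (5 9)(6 8 7)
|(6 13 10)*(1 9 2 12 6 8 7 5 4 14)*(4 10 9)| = 60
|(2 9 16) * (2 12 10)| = |(2 9 16 12 10)| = 5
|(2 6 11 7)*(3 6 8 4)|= |(2 8 4 3 6 11 7)|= 7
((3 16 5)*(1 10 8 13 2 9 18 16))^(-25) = (1 9)(2 3)(5 13)(8 16)(10 18)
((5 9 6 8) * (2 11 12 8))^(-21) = ((2 11 12 8 5 9 6))^(-21) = (12)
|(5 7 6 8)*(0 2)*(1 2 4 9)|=20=|(0 4 9 1 2)(5 7 6 8)|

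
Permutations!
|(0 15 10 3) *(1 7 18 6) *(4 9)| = |(0 15 10 3)(1 7 18 6)(4 9)| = 4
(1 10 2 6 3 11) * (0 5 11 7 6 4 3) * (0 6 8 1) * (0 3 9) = (0 5 11 3 7 8 1 10 2 4 9) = [5, 10, 4, 7, 9, 11, 6, 8, 1, 0, 2, 3]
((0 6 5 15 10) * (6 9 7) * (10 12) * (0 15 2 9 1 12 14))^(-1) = ((0 1 12 10 15 14)(2 9 7 6 5))^(-1) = (0 14 15 10 12 1)(2 5 6 7 9)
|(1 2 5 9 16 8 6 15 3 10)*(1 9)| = 21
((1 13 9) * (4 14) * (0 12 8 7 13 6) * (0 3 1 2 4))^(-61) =((0 12 8 7 13 9 2 4 14)(1 6 3))^(-61) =(0 8 13 2 14 12 7 9 4)(1 3 6)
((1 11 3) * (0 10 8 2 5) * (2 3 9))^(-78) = (0 3 9)(1 2 10)(5 8 11)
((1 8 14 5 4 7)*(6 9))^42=((1 8 14 5 4 7)(6 9))^42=(14)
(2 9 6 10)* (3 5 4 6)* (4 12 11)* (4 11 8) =(2 9 3 5 12 8 4 6 10) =[0, 1, 9, 5, 6, 12, 10, 7, 4, 3, 2, 11, 8]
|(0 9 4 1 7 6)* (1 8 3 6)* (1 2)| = |(0 9 4 8 3 6)(1 7 2)| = 6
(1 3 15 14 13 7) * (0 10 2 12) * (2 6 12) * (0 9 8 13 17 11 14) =(0 10 6 12 9 8 13 7 1 3 15)(11 14 17) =[10, 3, 2, 15, 4, 5, 12, 1, 13, 8, 6, 14, 9, 7, 17, 0, 16, 11]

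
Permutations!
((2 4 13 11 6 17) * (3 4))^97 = ((2 3 4 13 11 6 17))^97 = (2 17 6 11 13 4 3)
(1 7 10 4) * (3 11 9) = (1 7 10 4)(3 11 9) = [0, 7, 2, 11, 1, 5, 6, 10, 8, 3, 4, 9]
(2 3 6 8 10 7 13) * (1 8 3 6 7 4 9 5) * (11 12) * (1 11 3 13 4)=(1 8 10)(2 6 13)(3 7 4 9 5 11 12)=[0, 8, 6, 7, 9, 11, 13, 4, 10, 5, 1, 12, 3, 2]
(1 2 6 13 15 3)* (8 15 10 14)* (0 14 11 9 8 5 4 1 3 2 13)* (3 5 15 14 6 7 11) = (0 6)(1 13 10 3 5 4)(2 7 11 9 8 14 15) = [6, 13, 7, 5, 1, 4, 0, 11, 14, 8, 3, 9, 12, 10, 15, 2]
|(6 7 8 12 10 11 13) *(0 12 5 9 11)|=|(0 12 10)(5 9 11 13 6 7 8)|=21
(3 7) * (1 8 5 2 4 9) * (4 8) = (1 4 9)(2 8 5)(3 7) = [0, 4, 8, 7, 9, 2, 6, 3, 5, 1]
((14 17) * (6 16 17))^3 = (6 14 17 16)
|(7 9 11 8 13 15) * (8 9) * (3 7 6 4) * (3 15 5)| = |(3 7 8 13 5)(4 15 6)(9 11)| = 30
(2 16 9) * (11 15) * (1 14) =(1 14)(2 16 9)(11 15) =[0, 14, 16, 3, 4, 5, 6, 7, 8, 2, 10, 15, 12, 13, 1, 11, 9]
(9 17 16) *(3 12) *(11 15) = (3 12)(9 17 16)(11 15) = [0, 1, 2, 12, 4, 5, 6, 7, 8, 17, 10, 15, 3, 13, 14, 11, 9, 16]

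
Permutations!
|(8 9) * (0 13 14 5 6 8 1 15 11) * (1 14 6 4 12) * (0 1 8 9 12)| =|(0 13 6 9 14 5 4)(1 15 11)(8 12)| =42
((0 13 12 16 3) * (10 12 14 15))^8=(16)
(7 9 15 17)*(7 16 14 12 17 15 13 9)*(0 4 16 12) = [4, 1, 2, 3, 16, 5, 6, 7, 8, 13, 10, 11, 17, 9, 0, 15, 14, 12] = (0 4 16 14)(9 13)(12 17)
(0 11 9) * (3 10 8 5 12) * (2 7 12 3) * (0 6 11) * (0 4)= [4, 1, 7, 10, 0, 3, 11, 12, 5, 6, 8, 9, 2]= (0 4)(2 7 12)(3 10 8 5)(6 11 9)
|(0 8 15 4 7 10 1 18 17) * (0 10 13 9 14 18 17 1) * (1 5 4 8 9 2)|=12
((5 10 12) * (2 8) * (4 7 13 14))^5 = (2 8)(4 7 13 14)(5 12 10) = ((2 8)(4 7 13 14)(5 10 12))^5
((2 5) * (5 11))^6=((2 11 5))^6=(11)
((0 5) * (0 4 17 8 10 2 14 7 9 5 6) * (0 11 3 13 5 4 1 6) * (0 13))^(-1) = (0 3 11 6 1 5 13)(2 10 8 17 4 9 7 14)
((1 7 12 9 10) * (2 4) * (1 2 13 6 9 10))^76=(1 2 9 10 6 12 13 7 4)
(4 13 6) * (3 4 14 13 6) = (3 4 6 14 13) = [0, 1, 2, 4, 6, 5, 14, 7, 8, 9, 10, 11, 12, 3, 13]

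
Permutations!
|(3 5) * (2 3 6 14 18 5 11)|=|(2 3 11)(5 6 14 18)|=12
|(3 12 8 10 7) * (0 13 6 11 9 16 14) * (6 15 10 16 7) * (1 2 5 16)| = 16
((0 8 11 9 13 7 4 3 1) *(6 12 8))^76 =(0 1 3 4 7 13 9 11 8 12 6)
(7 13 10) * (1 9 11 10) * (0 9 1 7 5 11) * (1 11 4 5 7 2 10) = (0 9)(1 11)(2 10 7 13)(4 5) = [9, 11, 10, 3, 5, 4, 6, 13, 8, 0, 7, 1, 12, 2]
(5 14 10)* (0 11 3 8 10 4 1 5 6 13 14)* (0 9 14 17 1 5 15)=(0 11 3 8 10 6 13 17 1 15)(4 5 9 14)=[11, 15, 2, 8, 5, 9, 13, 7, 10, 14, 6, 3, 12, 17, 4, 0, 16, 1]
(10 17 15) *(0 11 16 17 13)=(0 11 16 17 15 10 13)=[11, 1, 2, 3, 4, 5, 6, 7, 8, 9, 13, 16, 12, 0, 14, 10, 17, 15]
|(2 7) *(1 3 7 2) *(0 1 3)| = 2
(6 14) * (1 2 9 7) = (1 2 9 7)(6 14) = [0, 2, 9, 3, 4, 5, 14, 1, 8, 7, 10, 11, 12, 13, 6]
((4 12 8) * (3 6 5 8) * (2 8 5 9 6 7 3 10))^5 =((2 8 4 12 10)(3 7)(6 9))^5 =(12)(3 7)(6 9)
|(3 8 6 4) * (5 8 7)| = |(3 7 5 8 6 4)| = 6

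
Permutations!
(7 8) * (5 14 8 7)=[0, 1, 2, 3, 4, 14, 6, 7, 5, 9, 10, 11, 12, 13, 8]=(5 14 8)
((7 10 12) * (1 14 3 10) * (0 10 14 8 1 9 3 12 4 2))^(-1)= (0 2 4 10)(1 8)(3 9 7 12 14)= ((0 10 4 2)(1 8)(3 14 12 7 9))^(-1)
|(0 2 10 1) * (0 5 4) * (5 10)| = 4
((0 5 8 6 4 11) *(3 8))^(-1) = (0 11 4 6 8 3 5)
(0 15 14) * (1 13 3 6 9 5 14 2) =(0 15 2 1 13 3 6 9 5 14) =[15, 13, 1, 6, 4, 14, 9, 7, 8, 5, 10, 11, 12, 3, 0, 2]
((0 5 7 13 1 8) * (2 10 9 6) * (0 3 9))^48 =((0 5 7 13 1 8 3 9 6 2 10))^48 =(0 1 6 5 8 2 7 3 10 13 9)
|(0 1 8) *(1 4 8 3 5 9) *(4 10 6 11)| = |(0 10 6 11 4 8)(1 3 5 9)| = 12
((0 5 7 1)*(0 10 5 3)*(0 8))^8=(10)(0 8 3)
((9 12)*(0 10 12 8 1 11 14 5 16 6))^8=((0 10 12 9 8 1 11 14 5 16 6))^8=(0 5 1 12 6 14 8 10 16 11 9)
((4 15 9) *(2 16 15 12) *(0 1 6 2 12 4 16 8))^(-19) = (0 1 6 2 8)(9 15 16)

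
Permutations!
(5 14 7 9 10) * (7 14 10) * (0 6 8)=[6, 1, 2, 3, 4, 10, 8, 9, 0, 7, 5, 11, 12, 13, 14]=(14)(0 6 8)(5 10)(7 9)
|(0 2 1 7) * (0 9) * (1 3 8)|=|(0 2 3 8 1 7 9)|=7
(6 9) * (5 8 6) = [0, 1, 2, 3, 4, 8, 9, 7, 6, 5] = (5 8 6 9)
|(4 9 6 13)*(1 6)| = 5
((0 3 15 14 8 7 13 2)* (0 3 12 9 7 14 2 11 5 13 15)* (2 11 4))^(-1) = ((0 12 9 7 15 11 5 13 4 2 3)(8 14))^(-1) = (0 3 2 4 13 5 11 15 7 9 12)(8 14)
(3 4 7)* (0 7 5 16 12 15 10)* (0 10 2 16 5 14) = (0 7 3 4 14)(2 16 12 15) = [7, 1, 16, 4, 14, 5, 6, 3, 8, 9, 10, 11, 15, 13, 0, 2, 12]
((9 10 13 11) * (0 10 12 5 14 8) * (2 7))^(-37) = ((0 10 13 11 9 12 5 14 8)(2 7))^(-37) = (0 8 14 5 12 9 11 13 10)(2 7)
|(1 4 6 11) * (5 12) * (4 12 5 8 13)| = 7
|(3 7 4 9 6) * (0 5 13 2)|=|(0 5 13 2)(3 7 4 9 6)|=20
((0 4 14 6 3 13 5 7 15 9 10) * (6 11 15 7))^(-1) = (0 10 9 15 11 14 4)(3 6 5 13)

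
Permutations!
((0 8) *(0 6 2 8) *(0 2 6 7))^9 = (0 2 8 7)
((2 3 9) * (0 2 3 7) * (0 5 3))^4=((0 2 7 5 3 9))^4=(0 3 7)(2 9 5)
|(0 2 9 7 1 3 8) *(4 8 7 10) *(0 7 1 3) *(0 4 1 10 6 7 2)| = |(1 4 8 2 9 6 7 3 10)| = 9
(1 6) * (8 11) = (1 6)(8 11) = [0, 6, 2, 3, 4, 5, 1, 7, 11, 9, 10, 8]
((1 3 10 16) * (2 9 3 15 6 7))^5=(1 9 15 3 6 10 7 16 2)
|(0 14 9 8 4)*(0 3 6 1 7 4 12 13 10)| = |(0 14 9 8 12 13 10)(1 7 4 3 6)| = 35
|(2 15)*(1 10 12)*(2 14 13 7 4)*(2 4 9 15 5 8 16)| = 60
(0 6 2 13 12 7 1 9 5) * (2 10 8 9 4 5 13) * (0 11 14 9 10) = (0 6)(1 4 5 11 14 9 13 12 7)(8 10) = [6, 4, 2, 3, 5, 11, 0, 1, 10, 13, 8, 14, 7, 12, 9]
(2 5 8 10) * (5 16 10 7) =[0, 1, 16, 3, 4, 8, 6, 5, 7, 9, 2, 11, 12, 13, 14, 15, 10] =(2 16 10)(5 8 7)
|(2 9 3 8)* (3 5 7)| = |(2 9 5 7 3 8)| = 6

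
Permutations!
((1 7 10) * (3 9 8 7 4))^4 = ((1 4 3 9 8 7 10))^4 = (1 8 4 7 3 10 9)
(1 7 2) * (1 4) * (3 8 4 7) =(1 3 8 4)(2 7) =[0, 3, 7, 8, 1, 5, 6, 2, 4]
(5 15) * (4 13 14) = (4 13 14)(5 15) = [0, 1, 2, 3, 13, 15, 6, 7, 8, 9, 10, 11, 12, 14, 4, 5]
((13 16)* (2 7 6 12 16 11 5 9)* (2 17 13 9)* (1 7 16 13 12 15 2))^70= ((1 7 6 15 2 16 9 17 12 13 11 5))^70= (1 11 12 9 2 6)(5 13 17 16 15 7)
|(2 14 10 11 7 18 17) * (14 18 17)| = |(2 18 14 10 11 7 17)| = 7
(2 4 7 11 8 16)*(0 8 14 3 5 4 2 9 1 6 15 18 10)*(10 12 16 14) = [8, 6, 2, 5, 7, 4, 15, 11, 14, 1, 0, 10, 16, 13, 3, 18, 9, 17, 12] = (0 8 14 3 5 4 7 11 10)(1 6 15 18 12 16 9)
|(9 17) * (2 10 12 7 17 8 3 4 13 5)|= |(2 10 12 7 17 9 8 3 4 13 5)|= 11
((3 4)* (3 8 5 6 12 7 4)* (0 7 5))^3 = ((0 7 4 8)(5 6 12))^3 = (12)(0 8 4 7)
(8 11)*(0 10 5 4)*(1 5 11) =(0 10 11 8 1 5 4) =[10, 5, 2, 3, 0, 4, 6, 7, 1, 9, 11, 8]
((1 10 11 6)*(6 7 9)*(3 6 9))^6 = (11)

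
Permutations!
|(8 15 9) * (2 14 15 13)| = 6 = |(2 14 15 9 8 13)|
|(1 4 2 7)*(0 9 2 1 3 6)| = 6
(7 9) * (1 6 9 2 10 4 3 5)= (1 6 9 7 2 10 4 3 5)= [0, 6, 10, 5, 3, 1, 9, 2, 8, 7, 4]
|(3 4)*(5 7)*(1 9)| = 2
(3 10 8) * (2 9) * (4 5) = [0, 1, 9, 10, 5, 4, 6, 7, 3, 2, 8] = (2 9)(3 10 8)(4 5)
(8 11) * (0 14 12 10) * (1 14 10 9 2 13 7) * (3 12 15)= [10, 14, 13, 12, 4, 5, 6, 1, 11, 2, 0, 8, 9, 7, 15, 3]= (0 10)(1 14 15 3 12 9 2 13 7)(8 11)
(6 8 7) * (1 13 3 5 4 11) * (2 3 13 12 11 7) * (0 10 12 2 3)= (13)(0 10 12 11 1 2)(3 5 4 7 6 8)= [10, 2, 0, 5, 7, 4, 8, 6, 3, 9, 12, 1, 11, 13]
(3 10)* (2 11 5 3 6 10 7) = (2 11 5 3 7)(6 10) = [0, 1, 11, 7, 4, 3, 10, 2, 8, 9, 6, 5]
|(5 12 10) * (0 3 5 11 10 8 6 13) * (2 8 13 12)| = 8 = |(0 3 5 2 8 6 12 13)(10 11)|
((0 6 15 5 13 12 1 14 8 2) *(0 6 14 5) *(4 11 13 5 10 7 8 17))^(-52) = (0 11 10 6 17 12 8)(1 2 14 13 7 15 4)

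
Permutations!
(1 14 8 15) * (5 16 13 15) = (1 14 8 5 16 13 15) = [0, 14, 2, 3, 4, 16, 6, 7, 5, 9, 10, 11, 12, 15, 8, 1, 13]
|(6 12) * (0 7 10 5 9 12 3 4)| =9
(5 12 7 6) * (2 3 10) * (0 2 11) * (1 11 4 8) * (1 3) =[2, 11, 1, 10, 8, 12, 5, 6, 3, 9, 4, 0, 7] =(0 2 1 11)(3 10 4 8)(5 12 7 6)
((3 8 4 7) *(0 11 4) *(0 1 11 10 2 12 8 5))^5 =(0 1 5 8 3 12 7 2 4 10 11)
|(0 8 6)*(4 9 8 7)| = |(0 7 4 9 8 6)| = 6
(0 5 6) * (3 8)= [5, 1, 2, 8, 4, 6, 0, 7, 3]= (0 5 6)(3 8)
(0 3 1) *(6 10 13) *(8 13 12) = (0 3 1)(6 10 12 8 13) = [3, 0, 2, 1, 4, 5, 10, 7, 13, 9, 12, 11, 8, 6]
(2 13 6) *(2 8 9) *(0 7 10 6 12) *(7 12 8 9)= (0 12)(2 13 8 7 10 6 9)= [12, 1, 13, 3, 4, 5, 9, 10, 7, 2, 6, 11, 0, 8]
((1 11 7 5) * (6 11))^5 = ((1 6 11 7 5))^5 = (11)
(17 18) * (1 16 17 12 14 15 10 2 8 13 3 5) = [0, 16, 8, 5, 4, 1, 6, 7, 13, 9, 2, 11, 14, 3, 15, 10, 17, 18, 12] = (1 16 17 18 12 14 15 10 2 8 13 3 5)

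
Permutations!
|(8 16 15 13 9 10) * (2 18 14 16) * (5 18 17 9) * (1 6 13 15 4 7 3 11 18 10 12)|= |(1 6 13 5 10 8 2 17 9 12)(3 11 18 14 16 4 7)|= 70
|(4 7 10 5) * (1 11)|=|(1 11)(4 7 10 5)|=4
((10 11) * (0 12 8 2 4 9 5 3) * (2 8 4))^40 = ((0 12 4 9 5 3)(10 11))^40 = (0 5 4)(3 9 12)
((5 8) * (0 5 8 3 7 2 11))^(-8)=((0 5 3 7 2 11))^(-8)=(0 2 3)(5 11 7)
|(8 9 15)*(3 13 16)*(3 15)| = 6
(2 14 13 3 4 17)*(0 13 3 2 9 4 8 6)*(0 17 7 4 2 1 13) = (1 13)(2 14 3 8 6 17 9)(4 7) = [0, 13, 14, 8, 7, 5, 17, 4, 6, 2, 10, 11, 12, 1, 3, 15, 16, 9]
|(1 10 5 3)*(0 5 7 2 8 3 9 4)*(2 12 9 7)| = |(0 5 7 12 9 4)(1 10 2 8 3)| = 30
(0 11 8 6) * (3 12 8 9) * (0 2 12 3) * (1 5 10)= (0 11 9)(1 5 10)(2 12 8 6)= [11, 5, 12, 3, 4, 10, 2, 7, 6, 0, 1, 9, 8]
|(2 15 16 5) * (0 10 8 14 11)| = 20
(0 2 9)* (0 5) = (0 2 9 5) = [2, 1, 9, 3, 4, 0, 6, 7, 8, 5]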